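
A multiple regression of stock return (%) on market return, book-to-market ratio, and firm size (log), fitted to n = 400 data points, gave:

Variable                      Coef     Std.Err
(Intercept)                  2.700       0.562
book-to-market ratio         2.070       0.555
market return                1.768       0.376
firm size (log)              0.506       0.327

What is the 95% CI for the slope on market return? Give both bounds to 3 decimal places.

(1.029, 2.507)

Read off: b = 1.768, SE = 0.376 for market return.
df = n − k − 1 = 400 − 3 − 1 = 396.
t* = t_{0.025, 396} = 1.965973.
Margin = t* × SE = 1.965973 × 0.376 = 0.73921.
CI: 1.768 ± 0.73921 → (1.029, 2.507).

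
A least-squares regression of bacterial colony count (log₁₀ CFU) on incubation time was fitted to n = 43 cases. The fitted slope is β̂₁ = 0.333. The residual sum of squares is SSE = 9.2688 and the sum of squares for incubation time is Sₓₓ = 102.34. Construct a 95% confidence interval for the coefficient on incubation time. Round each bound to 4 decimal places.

(0.2381, 0.4279)

MSE = SSE/(n − 2) = 9.2688/41 = 0.226068.
SE(β̂₁) = √(MSE/Sₓₓ) = √(0.226068/102.34) = 0.0469999.
df = n − 2 = 41.
t* = t_{0.025, 41} = 2.019541.
Margin = t* × SE = 2.019541 × 0.0469999 = 0.094918.
CI: 0.333 ± 0.094918 → (0.2381, 0.4279).
With 95% confidence, each one-unit increase in incubation time is associated with a change of between 0.2381 and 0.4279 log₁₀ CFU in bacterial colony count.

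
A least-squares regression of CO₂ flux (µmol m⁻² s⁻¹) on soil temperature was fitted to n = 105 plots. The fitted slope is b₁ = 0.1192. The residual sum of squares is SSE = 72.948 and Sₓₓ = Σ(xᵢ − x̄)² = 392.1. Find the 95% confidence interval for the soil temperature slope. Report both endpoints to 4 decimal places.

MSE = SSE/(n − 2) = 72.948/103 = 0.708233.
SE(b₁) = √(MSE/Sₓₓ) = √(0.708233/392.1) = 0.0425001.
df = n − 2 = 103.
t* = t_{0.025, 103} = 1.983264.
Margin = t* × SE = 1.983264 × 0.0425001 = 0.084289.
CI: 0.1192 ± 0.084289 → (0.0349, 0.2035).
With 95% confidence, each one-unit increase in soil temperature is associated with a change of between 0.0349 and 0.2035 µmol m⁻² s⁻¹ in CO₂ flux.

(0.0349, 0.2035)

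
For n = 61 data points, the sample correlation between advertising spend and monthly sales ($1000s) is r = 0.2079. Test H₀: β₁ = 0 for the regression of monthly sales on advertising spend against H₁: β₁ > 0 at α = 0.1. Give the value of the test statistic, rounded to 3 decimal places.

t = 1.633

t = r·√(n − 2)/√(1 − r²) = 0.2079·√59/√0.956778 = 1.633.
df = n − 2 = 59.
One-sided p ≈ 0.0539, which is < 0.1, so reject H₀.
There is evidence of a linear association between advertising spend and monthly sales.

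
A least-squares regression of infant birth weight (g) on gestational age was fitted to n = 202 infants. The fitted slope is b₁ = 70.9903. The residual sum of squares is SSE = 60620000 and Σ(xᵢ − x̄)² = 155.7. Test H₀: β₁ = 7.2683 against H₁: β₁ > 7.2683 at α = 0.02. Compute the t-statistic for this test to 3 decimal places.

MSE = SSE/(n − 2) = 60620000/200 = 303100.
SE(b₁) = √(MSE/Sₓₓ) = √(303100/155.7) = 44.1213.
t = (70.9903 − 7.2683) / 44.1213 = 1.444.
df = n − 2 = 200.
One-sided p ≈ 0.0751, which is ≥ 0.02, so fail to reject H₀.
The data do not give significant evidence that the true slope on gestational age exceeds 7.2683 g per unit.

t = 1.444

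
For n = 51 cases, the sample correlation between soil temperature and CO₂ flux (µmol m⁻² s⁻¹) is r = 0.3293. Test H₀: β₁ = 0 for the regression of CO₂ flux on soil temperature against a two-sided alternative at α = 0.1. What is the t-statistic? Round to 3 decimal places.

t = 2.441

t = r·√(n − 2)/√(1 − r²) = 0.3293·√49/√0.891562 = 2.441.
df = n − 2 = 49.
Two-sided p ≈ 0.0183, which is < 0.1, so reject H₀.
There is evidence of a linear association between soil temperature and CO₂ flux.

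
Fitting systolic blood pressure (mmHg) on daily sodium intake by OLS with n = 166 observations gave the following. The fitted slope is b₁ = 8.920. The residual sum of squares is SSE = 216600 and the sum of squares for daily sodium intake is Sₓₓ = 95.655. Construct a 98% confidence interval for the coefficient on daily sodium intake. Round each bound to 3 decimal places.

(0.190, 17.650)

MSE = SSE/(n − 2) = 216600/164 = 1320.73.
SE(b₁) = √(MSE/Sₓₓ) = √(1320.73/95.655) = 3.71581.
df = n − 2 = 164.
t* = t_{0.01, 164} = 2.3493.
Margin = t* × SE = 2.3493 × 3.71581 = 8.72955.
CI: 8.920 ± 8.72955 → (0.190, 17.650).
With 98% confidence, each one-unit increase in daily sodium intake is associated with a change of between 0.190 and 17.650 mmHg in systolic blood pressure.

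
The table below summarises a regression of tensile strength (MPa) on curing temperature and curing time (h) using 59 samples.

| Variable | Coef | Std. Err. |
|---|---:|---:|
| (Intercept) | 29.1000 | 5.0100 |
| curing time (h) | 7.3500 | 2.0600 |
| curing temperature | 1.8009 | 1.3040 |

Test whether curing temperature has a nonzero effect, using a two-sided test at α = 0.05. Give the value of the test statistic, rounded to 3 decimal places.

Read off: b = 1.8009, SE = 1.3040 for curing temperature.
H₀: β₁ = 0 vs H₁: β₁ ≠ 0.
t = 1.8009 / 1.3040 = 1.381.
df = n − k − 1 = 59 − 2 − 1 = 56.
Two-sided p ≈ 0.1727, which is ≥ 0.05, so fail to reject H₀.
The data do not give significant evidence of an association between curing temperature and tensile strength, after adjusting for the other predictors.

t = 1.381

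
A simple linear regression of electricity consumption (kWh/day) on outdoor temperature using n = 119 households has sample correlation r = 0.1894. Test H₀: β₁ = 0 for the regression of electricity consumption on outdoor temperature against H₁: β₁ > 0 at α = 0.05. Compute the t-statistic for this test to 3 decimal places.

t = r·√(n − 2)/√(1 − r²) = 0.1894·√117/√0.964128 = 2.086.
df = n − 2 = 117.
One-sided p ≈ 0.0196, which is < 0.05, so reject H₀.
There is evidence of a linear association between outdoor temperature and electricity consumption.

t = 2.086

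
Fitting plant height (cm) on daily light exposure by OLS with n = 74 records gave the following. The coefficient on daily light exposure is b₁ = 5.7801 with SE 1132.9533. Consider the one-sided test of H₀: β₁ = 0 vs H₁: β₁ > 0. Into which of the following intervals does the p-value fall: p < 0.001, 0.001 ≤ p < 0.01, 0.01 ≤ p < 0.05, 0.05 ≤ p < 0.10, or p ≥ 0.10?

p ≥ 0.10

t = 5.7801 / 1132.9533 = 0.005.
df = n − 2 = 74 − 2 = 72.
One-sided p = P(T_{72} > t) ≈ 0.4980.
So p ≥ 0.10.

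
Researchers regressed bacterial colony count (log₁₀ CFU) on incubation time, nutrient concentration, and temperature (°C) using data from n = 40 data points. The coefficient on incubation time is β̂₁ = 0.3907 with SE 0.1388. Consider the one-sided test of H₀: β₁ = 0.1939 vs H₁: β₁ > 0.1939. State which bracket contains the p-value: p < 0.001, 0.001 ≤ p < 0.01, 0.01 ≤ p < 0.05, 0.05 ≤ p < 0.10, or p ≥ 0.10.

0.05 ≤ p < 0.10

t = (0.3907 − 0.1939) / 0.1388 = 1.418.
df = n − k − 1 = 40 − 3 − 1 = 36.
One-sided p = P(T_{36} > t) ≈ 0.0824.
So 0.05 ≤ p < 0.10.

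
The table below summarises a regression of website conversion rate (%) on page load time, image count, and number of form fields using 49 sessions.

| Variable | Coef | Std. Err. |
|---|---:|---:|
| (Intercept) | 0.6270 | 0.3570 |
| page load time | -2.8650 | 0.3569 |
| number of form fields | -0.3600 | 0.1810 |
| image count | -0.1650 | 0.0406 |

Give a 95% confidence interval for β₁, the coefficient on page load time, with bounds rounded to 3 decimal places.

Read off: b = -2.8650, SE = 0.3569 for page load time.
df = n − k − 1 = 49 − 3 − 1 = 45.
t* = t_{0.025, 45} = 2.014103.
Margin = t* × SE = 2.014103 × 0.3569 = 0.71883.
CI: -2.8650 ± 0.71883 → (-3.584, -2.146).

(-3.584, -2.146)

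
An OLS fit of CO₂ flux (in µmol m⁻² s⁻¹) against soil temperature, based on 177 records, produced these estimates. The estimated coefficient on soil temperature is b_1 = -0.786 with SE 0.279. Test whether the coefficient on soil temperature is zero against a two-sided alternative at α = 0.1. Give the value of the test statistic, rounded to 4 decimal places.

H₀: β₁ = 0 vs H₁: β₁ ≠ 0.
t = (b_1 − β₁⁰)/SE = -0.786 / 0.279 = -2.8172.
df = n − 2 = 177 − 2 = 175.
Two-sided p ≈ 0.0054, which is < 0.1, so reject H₀.
There is evidence that soil temperature is associated with CO₂ flux.

t = -2.8172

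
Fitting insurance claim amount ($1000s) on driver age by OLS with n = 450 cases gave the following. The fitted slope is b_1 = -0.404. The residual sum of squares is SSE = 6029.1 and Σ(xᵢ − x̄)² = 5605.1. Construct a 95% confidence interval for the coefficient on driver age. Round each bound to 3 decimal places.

MSE = SSE/(n − 2) = 6029.1/448 = 13.4578.
SE(b_1) = √(MSE/Sₓₓ) = √(13.4578/5605.1) = 0.0489999.
df = n − 2 = 448.
t* = t_{0.025, 448} = 1.965273.
Margin = t* × SE = 1.965273 × 0.0489999 = 0.09630.
CI: -0.404 ± 0.09630 → (-0.500, -0.308).
With 95% confidence, each one-unit increase in driver age is associated with a change of between -0.500 and -0.308 $1000s in insurance claim amount.

(-0.500, -0.308)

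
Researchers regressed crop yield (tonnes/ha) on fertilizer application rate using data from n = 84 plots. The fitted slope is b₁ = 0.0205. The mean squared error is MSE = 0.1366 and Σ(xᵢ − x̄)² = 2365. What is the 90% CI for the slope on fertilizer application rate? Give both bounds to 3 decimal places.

SE(b₁) = √(MSE/Sₓₓ) = √(0.1366/2365) = 0.00759993.
df = n − 2 = 82.
t* = t_{0.05, 82} = 1.663649.
Margin = t* × SE = 1.663649 × 0.00759993 = 0.01264.
CI: 0.0205 ± 0.01264 → (0.008, 0.033).
With 90% confidence, each one-unit increase in fertilizer application rate is associated with a change of between 0.008 and 0.033 tonnes/ha in crop yield.

(0.008, 0.033)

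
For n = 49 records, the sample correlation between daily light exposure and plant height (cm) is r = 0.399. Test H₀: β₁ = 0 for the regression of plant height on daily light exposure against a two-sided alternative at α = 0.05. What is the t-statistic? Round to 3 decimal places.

t = 2.983

t = r·√(n − 2)/√(1 − r²) = 0.399·√47/√0.840799 = 2.983.
df = n − 2 = 47.
Two-sided p ≈ 0.0045, which is < 0.05, so reject H₀.
There is evidence of a linear association between daily light exposure and plant height.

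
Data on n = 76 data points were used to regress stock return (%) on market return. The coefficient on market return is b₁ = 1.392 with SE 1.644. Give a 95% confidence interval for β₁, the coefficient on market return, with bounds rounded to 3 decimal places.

(-1.884, 4.668)

df = n − 2 = 76 − 2 = 74.
t* = t_{0.025, 74} = 1.992543.
Margin = t* × SE = 1.992543 × 1.644 = 3.27574.
CI: 1.392 ± 3.27574 → (-1.884, 4.668).
With 95% confidence, each one-unit increase in market return is associated with a change of between -1.884 and 4.668 % in stock return.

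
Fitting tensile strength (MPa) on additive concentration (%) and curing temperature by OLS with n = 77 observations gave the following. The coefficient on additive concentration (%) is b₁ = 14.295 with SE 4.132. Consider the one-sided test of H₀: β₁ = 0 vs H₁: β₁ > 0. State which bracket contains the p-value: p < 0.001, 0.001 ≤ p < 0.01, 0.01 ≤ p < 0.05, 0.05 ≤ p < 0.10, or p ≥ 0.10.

p < 0.001

t = 14.295 / 4.132 = 3.460.
df = n − k − 1 = 77 − 2 − 1 = 74.
One-sided p = P(T_{74} > t) ≈ 0.0005.
So p < 0.001.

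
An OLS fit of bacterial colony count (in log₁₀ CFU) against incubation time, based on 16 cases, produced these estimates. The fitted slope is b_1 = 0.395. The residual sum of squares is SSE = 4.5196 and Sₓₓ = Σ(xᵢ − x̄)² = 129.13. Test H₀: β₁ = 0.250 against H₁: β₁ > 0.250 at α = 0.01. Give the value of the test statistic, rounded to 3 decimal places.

MSE = SSE/(n − 2) = 4.5196/14 = 0.322829.
SE(b_1) = √(MSE/Sₓₓ) = √(0.322829/129.13) = 0.0500003.
t = (0.395 − 0.250) / 0.0500003 = 2.900.
df = n − 2 = 14.
One-sided p ≈ 0.0058, which is < 0.01, so reject H₀.
There is evidence that the true slope on incubation time exceeds 0.250 log₁₀ CFU per unit.

t = 2.900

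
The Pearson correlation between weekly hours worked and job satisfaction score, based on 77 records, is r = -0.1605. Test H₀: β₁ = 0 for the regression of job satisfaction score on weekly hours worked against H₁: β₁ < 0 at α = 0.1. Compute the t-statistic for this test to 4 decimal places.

t = -1.4082

t = r·√(n − 2)/√(1 − r²) = -0.1605·√75/√0.97424 = -1.4082.
df = n − 2 = 75.
One-sided p ≈ 0.0816, which is < 0.1, so reject H₀.
There is evidence of a linear association between weekly hours worked and job satisfaction score.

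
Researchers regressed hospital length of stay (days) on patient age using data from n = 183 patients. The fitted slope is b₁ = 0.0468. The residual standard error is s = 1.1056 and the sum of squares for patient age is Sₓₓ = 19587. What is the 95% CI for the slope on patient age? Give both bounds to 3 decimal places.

SE(b₁) = s/√Sₓₓ = 1.1056/√19587 = 0.00789976.
df = n − 2 = 181.
t* = t_{0.025, 181} = 1.973157.
Margin = t* × SE = 1.973157 × 0.00789976 = 0.01559.
CI: 0.0468 ± 0.01559 → (0.031, 0.062).
With 95% confidence, each one-unit increase in patient age is associated with a change of between 0.031 and 0.062 days in hospital length of stay.

(0.031, 0.062)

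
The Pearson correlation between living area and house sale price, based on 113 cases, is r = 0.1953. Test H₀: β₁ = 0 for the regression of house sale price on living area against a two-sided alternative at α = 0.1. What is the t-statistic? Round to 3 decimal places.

t = r·√(n − 2)/√(1 − r²) = 0.1953·√111/√0.961858 = 2.098.
df = n − 2 = 111.
Two-sided p ≈ 0.0382, which is < 0.1, so reject H₀.
There is evidence of a linear association between living area and house sale price.

t = 2.098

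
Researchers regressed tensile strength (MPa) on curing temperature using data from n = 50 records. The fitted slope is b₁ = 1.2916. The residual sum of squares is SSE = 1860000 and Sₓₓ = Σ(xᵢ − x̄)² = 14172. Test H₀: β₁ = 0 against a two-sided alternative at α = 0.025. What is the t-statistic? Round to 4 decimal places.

t = 0.7811

MSE = SSE/(n − 2) = 1860000/48 = 38750.
SE(b₁) = √(MSE/Sₓₓ) = √(38750/14172) = 1.65356.
t = 1.2916 / 1.65356 = 0.7811.
df = n − 2 = 48.
Two-sided p ≈ 0.4386, which is ≥ 0.025, so fail to reject H₀.
The data do not give significant evidence of an association between curing temperature and tensile strength.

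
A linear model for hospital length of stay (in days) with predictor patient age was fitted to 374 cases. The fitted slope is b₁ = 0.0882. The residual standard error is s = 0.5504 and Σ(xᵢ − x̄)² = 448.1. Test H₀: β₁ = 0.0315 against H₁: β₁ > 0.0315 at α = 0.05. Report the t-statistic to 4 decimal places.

t = 2.1807

SE(b₁) = s/√Sₓₓ = 0.5504/√448.1 = 0.0260011.
t = (0.0882 − 0.0315) / 0.0260011 = 2.1807.
df = n − 2 = 372.
One-sided p ≈ 0.0149, which is < 0.05, so reject H₀.
There is evidence that the true slope on patient age exceeds 0.0315 days per unit.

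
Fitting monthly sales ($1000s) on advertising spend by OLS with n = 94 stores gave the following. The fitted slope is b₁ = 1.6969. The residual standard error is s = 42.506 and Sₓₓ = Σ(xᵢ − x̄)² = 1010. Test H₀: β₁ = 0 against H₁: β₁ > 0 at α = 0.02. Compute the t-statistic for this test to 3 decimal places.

t = 1.269

SE(b₁) = s/√Sₓₓ = 42.506/√1010 = 1.33749.
t = 1.6969 / 1.33749 = 1.269.
df = n − 2 = 92.
One-sided p ≈ 0.1039, which is ≥ 0.02, so fail to reject H₀.
The data do not give significant evidence that the true slope on advertising spend is positive.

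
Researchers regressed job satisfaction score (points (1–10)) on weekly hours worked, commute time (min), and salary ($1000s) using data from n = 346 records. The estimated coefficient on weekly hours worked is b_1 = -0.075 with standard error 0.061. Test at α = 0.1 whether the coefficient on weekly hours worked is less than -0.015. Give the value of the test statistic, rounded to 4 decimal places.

t = -0.9836

H₀: β₁ = -0.015 vs H₁: β₁ < -0.015.
t = (b_1 − β₁⁰)/SE = (-0.075 − (-0.015)) / 0.061 = -0.9836.
df = n − k − 1 = 346 − 3 − 1 = 342.
One-sided p ≈ 0.1630, which is ≥ 0.1, so fail to reject H₀.
The data do not give significant evidence that the true slope on weekly hours worked is below -0.015 points (1–10) per unit, holding the other predictors fixed.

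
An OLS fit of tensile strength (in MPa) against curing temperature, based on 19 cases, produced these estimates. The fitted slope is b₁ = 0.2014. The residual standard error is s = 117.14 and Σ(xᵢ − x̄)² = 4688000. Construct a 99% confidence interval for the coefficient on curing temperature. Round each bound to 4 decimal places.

(0.0446, 0.3582)

SE(b₁) = s/√Sₓₓ = 117.14/√4688000 = 0.0541018.
df = n − 2 = 17.
t* = t_{0.005, 17} = 2.898231.
Margin = t* × SE = 2.898231 × 0.0541018 = 0.156799.
CI: 0.2014 ± 0.156799 → (0.0446, 0.3582).
With 99% confidence, each one-unit increase in curing temperature is associated with a change of between 0.0446 and 0.3582 MPa in tensile strength.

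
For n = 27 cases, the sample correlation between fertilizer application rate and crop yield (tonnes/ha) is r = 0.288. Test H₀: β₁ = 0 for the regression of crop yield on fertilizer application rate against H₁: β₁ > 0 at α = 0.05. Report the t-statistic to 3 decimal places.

t = 1.504

t = r·√(n − 2)/√(1 − r²) = 0.288·√25/√0.917056 = 1.504.
df = n − 2 = 25.
One-sided p ≈ 0.0726, which is ≥ 0.05, so fail to reject H₀.
The data do not give significant evidence of a linear association between fertilizer application rate and crop yield.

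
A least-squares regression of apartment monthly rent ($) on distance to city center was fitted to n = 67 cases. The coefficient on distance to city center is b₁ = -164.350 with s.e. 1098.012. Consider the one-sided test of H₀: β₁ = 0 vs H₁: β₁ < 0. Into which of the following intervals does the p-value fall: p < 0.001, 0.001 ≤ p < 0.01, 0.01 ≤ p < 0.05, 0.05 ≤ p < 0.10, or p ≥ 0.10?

t = -164.350 / 1098.012 = -0.150.
df = n − 2 = 67 − 2 = 65.
One-sided p = P(T_{65} < t) ≈ 0.4407.
So p ≥ 0.10.

p ≥ 0.10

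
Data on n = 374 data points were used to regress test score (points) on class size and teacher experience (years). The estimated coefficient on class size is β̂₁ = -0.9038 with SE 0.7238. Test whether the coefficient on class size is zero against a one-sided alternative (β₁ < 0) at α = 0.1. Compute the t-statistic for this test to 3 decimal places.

H₀: β₁ = 0 vs H₁: β₁ < 0.
t = (β̂₁ − β₁⁰)/SE = -0.9038 / 0.7238 = -1.249.
df = n − k − 1 = 374 − 2 − 1 = 371.
One-sided p ≈ 0.1063, which is ≥ 0.1, so fail to reject H₀.
The data do not give significant evidence that the true slope on class size is negative, holding the other predictors fixed.

t = -1.249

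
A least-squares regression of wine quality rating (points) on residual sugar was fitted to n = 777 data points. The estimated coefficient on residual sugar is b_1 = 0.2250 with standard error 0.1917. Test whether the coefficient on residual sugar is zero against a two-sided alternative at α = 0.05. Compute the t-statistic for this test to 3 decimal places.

H₀: β₁ = 0 vs H₁: β₁ ≠ 0.
t = (b_1 − β₁⁰)/SE = 0.2250 / 0.1917 = 1.174.
df = n − 2 = 777 − 2 = 775.
Two-sided p ≈ 0.2409, which is ≥ 0.05, so fail to reject H₀.
The data do not give significant evidence of an association between residual sugar and wine quality rating.

t = 1.174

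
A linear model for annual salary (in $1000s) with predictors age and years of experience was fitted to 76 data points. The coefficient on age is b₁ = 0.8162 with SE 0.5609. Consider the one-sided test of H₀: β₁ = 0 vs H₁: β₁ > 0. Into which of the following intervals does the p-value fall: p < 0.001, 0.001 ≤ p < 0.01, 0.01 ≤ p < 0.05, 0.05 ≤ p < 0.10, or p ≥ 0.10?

0.05 ≤ p < 0.10

t = 0.8162 / 0.5609 = 1.455.
df = n − k − 1 = 76 − 2 − 1 = 73.
One-sided p = P(T_{73} > t) ≈ 0.0750.
So 0.05 ≤ p < 0.10.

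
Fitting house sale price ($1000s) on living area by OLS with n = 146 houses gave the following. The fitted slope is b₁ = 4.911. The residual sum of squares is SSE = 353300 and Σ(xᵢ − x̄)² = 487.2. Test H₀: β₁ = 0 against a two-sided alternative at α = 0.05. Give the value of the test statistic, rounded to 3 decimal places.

t = 2.188

MSE = SSE/(n − 2) = 353300/144 = 2453.47.
SE(b₁) = √(MSE/Sₓₓ) = √(2453.47/487.2) = 2.24407.
t = 4.911 / 2.24407 = 2.188.
df = n − 2 = 144.
Two-sided p ≈ 0.0302, which is < 0.05, so reject H₀.
There is evidence that living area is associated with house sale price.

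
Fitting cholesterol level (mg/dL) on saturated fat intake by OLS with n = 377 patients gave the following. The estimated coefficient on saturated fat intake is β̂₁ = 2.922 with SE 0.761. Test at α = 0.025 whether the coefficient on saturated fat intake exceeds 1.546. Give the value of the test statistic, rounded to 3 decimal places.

H₀: β₁ = 1.546 vs H₁: β₁ > 1.546.
t = (β̂₁ − β₁⁰)/SE = (2.922 − 1.546) / 0.761 = 1.808.
df = n − 2 = 377 − 2 = 375.
One-sided p ≈ 0.0357, which is ≥ 0.025, so fail to reject H₀.
The data do not give significant evidence that the true slope on saturated fat intake exceeds 1.546 mg/dL per unit.

t = 1.808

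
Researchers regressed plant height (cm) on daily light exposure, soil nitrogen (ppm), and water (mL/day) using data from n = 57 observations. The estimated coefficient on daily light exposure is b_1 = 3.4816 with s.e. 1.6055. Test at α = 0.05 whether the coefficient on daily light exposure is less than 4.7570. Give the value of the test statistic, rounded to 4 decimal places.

H₀: β₁ = 4.7570 vs H₁: β₁ < 4.7570.
t = (b_1 − β₁⁰)/SE = (3.4816 − 4.7570) / 1.6055 = -0.7944.
df = n − k − 1 = 57 − 3 − 1 = 53.
One-sided p ≈ 0.2153, which is ≥ 0.05, so fail to reject H₀.
The data do not give significant evidence that the true slope on daily light exposure is below 4.7570 cm per unit, holding the other predictors fixed.

t = -0.7944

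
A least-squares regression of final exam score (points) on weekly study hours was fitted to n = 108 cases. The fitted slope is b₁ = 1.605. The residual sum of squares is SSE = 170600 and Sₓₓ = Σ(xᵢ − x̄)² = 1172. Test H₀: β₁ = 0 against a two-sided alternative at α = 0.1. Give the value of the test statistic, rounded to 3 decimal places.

t = 1.370

MSE = SSE/(n − 2) = 170600/106 = 1609.43.
SE(b₁) = √(MSE/Sₓₓ) = √(1609.43/1172) = 1.17185.
t = 1.605 / 1.17185 = 1.370.
df = n − 2 = 106.
Two-sided p ≈ 0.1737, which is ≥ 0.1, so fail to reject H₀.
The data do not give significant evidence of an association between weekly study hours and final exam score.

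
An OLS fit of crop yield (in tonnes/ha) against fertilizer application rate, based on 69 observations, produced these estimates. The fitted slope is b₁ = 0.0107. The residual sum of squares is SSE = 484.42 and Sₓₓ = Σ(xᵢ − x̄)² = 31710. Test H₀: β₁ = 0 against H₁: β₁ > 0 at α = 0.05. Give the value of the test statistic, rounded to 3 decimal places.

t = 0.709

MSE = SSE/(n − 2) = 484.42/67 = 7.23015.
SE(b₁) = √(MSE/Sₓₓ) = √(7.23015/31710) = 0.0151.
t = 0.0107 / 0.0151 = 0.709.
df = n − 2 = 67.
One-sided p ≈ 0.2405, which is ≥ 0.05, so fail to reject H₀.
The data do not give significant evidence that the true slope on fertilizer application rate is positive.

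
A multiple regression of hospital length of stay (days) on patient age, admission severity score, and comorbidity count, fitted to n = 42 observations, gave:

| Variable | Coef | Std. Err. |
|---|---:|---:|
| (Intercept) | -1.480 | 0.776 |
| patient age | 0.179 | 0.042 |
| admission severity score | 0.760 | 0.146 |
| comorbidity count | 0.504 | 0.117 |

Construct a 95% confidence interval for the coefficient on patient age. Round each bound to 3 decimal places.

Read off: b = 0.179, SE = 0.042 for patient age.
df = n − k − 1 = 42 − 3 − 1 = 38.
t* = t_{0.025, 38} = 2.024394.
Margin = t* × SE = 2.024394 × 0.042 = 0.08502.
CI: 0.179 ± 0.08502 → (0.094, 0.264).

(0.094, 0.264)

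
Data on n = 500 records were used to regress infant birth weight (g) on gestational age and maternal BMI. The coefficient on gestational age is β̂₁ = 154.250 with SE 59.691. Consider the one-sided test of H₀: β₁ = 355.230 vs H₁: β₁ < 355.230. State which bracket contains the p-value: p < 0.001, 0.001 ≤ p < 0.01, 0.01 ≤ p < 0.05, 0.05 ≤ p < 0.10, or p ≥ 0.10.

p < 0.001

t = (154.250 − 355.230) / 59.691 = -3.367.
df = n − k − 1 = 500 − 2 − 1 = 497.
One-sided p = P(T_{497} < t) ≈ 0.0004.
So p < 0.001.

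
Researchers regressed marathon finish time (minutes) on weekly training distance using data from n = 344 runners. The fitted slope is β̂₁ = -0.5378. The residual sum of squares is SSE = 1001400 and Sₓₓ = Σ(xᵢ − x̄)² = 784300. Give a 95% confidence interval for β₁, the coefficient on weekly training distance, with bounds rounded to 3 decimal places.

MSE = SSE/(n − 2) = 1001400/342 = 2928.07.
SE(β̂₁) = √(MSE/Sₓₓ) = √(2928.07/784300) = 0.0611012.
df = n − 2 = 342.
t* = t_{0.025, 342} = 1.966925.
Margin = t* × SE = 1.966925 × 0.0611012 = 0.12018.
CI: -0.5378 ± 0.12018 → (-0.658, -0.418).
With 95% confidence, each one-unit increase in weekly training distance is associated with a change of between -0.658 and -0.418 minutes in marathon finish time.

(-0.658, -0.418)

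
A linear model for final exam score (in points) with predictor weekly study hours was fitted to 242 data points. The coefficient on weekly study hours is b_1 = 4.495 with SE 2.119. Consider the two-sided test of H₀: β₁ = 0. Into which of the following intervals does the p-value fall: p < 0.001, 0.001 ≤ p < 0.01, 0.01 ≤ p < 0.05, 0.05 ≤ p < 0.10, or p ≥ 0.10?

0.01 ≤ p < 0.05

t = 4.495 / 2.119 = 2.121.
df = n − 2 = 242 − 2 = 240.
Two-sided p = 2·P(T_{240} > |t|) ≈ 0.0349.
So 0.01 ≤ p < 0.05.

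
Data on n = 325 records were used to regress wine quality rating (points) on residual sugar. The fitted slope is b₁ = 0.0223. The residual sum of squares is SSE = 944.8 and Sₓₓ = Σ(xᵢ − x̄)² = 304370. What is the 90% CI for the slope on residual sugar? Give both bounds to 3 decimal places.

(0.017, 0.027)

MSE = SSE/(n − 2) = 944.8/323 = 2.92508.
SE(b₁) = √(MSE/Sₓₓ) = √(2.92508/304370) = 0.00310004.
df = n − 2 = 323.
t* = t_{0.05, 323} = 1.649585.
Margin = t* × SE = 1.649585 × 0.00310004 = 0.00511.
CI: 0.0223 ± 0.00511 → (0.017, 0.027).
With 90% confidence, each one-unit increase in residual sugar is associated with a change of between 0.017 and 0.027 points in wine quality rating.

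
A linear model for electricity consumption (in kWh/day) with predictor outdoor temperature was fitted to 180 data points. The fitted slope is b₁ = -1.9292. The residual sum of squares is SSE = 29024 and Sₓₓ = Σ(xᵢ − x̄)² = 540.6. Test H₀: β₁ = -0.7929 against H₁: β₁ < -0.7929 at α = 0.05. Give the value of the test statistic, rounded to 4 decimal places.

MSE = SSE/(n − 2) = 29024/178 = 163.056.
SE(b₁) = √(MSE/Sₓₓ) = √(163.056/540.6) = 0.5492.
t = (-1.9292 − (-0.7929)) / 0.5492 = -2.0690.
df = n − 2 = 178.
One-sided p ≈ 0.0200, which is < 0.05, so reject H₀.
There is evidence that the true slope on outdoor temperature is below -0.7929 kWh/day per unit.

t = -2.0690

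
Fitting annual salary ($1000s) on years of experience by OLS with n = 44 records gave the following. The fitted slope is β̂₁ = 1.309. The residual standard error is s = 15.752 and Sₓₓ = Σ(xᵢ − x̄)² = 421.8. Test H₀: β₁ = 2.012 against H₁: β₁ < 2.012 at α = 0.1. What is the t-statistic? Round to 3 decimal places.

t = -0.917

SE(β̂₁) = s/√Sₓₓ = 15.752/√421.8 = 0.766977.
t = (1.309 − 2.012) / 0.766977 = -0.917.
df = n − 2 = 42.
One-sided p ≈ 0.1823, which is ≥ 0.1, so fail to reject H₀.
The data do not give significant evidence that the true slope on years of experience is below 2.012 $1000s per unit.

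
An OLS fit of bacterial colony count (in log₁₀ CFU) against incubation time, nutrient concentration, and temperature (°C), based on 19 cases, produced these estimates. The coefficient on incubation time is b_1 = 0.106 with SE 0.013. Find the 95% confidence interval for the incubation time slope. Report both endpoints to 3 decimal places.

df = n − k − 1 = 19 − 3 − 1 = 15.
t* = t_{0.025, 15} = 2.13145.
Margin = t* × SE = 2.13145 × 0.013 = 0.02771.
CI: 0.106 ± 0.02771 → (0.078, 0.134).
With 95% confidence, each one-unit increase in incubation time is associated with a change of between 0.078 and 0.134 log₁₀ CFU in bacterial colony count, holding the other predictors fixed.

(0.078, 0.134)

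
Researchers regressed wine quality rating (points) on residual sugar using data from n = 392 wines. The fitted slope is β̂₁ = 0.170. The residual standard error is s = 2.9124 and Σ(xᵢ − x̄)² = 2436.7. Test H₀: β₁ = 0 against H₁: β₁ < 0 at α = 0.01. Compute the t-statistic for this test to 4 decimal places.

t = 2.8814

SE(β̂₁) = s/√Sₓₓ = 2.9124/√2436.7 = 0.0589997.
t = 0.170 / 0.0589997 = 2.8814.
df = n − 2 = 390.
One-sided p ≈ 0.9979, which is ≥ 0.01, so fail to reject H₀.
The data do not give significant evidence that the true slope on residual sugar is negative.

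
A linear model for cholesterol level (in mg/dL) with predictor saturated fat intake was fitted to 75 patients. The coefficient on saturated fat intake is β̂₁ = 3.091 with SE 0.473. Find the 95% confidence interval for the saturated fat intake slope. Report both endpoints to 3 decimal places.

(2.148, 4.034)

df = n − 2 = 75 − 2 = 73.
t* = t_{0.025, 73} = 1.992997.
Margin = t* × SE = 1.992997 × 0.473 = 0.94269.
CI: 3.091 ± 0.94269 → (2.148, 4.034).
With 95% confidence, each one-unit increase in saturated fat intake is associated with a change of between 2.148 and 4.034 mg/dL in cholesterol level.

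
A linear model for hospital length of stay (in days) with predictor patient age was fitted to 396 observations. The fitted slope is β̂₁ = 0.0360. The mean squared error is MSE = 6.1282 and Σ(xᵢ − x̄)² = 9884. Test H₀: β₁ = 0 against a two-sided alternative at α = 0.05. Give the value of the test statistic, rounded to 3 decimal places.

SE(β̂₁) = √(MSE/Sₓₓ) = √(6.1282/9884) = 0.0249.
t = 0.0360 / 0.0249 = 1.446.
df = n − 2 = 394.
Two-sided p ≈ 0.1490, which is ≥ 0.05, so fail to reject H₀.
The data do not give significant evidence of an association between patient age and hospital length of stay.

t = 1.446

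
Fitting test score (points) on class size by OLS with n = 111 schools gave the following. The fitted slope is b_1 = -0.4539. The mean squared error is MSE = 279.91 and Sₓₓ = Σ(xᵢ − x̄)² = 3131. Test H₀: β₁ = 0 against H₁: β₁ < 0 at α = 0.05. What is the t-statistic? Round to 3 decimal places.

SE(b_1) = √(MSE/Sₓₓ) = √(279.91/3131) = 0.298998.
t = -0.4539 / 0.298998 = -1.518.
df = n − 2 = 109.
One-sided p ≈ 0.0659, which is ≥ 0.05, so fail to reject H₀.
The data do not give significant evidence that the true slope on class size is negative.

t = -1.518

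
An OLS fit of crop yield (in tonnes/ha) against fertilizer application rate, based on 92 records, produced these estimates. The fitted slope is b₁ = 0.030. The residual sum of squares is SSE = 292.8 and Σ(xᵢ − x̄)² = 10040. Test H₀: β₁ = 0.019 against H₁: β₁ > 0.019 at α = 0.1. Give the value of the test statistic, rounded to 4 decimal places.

t = 0.6111

MSE = SSE/(n − 2) = 292.8/90 = 3.25333.
SE(b₁) = √(MSE/Sₓₓ) = √(3.25333/10040) = 0.018001.
t = (0.030 − 0.019) / 0.018001 = 0.6111.
df = n − 2 = 90.
One-sided p ≈ 0.2713, which is ≥ 0.1, so fail to reject H₀.
The data do not give significant evidence that the true slope on fertilizer application rate exceeds 0.019 tonnes/ha per unit.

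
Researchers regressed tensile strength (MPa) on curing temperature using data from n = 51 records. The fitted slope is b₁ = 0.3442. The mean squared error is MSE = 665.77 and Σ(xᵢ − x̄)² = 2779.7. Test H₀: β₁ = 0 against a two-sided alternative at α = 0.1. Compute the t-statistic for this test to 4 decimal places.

SE(b₁) = √(MSE/Sₓₓ) = √(665.77/2779.7) = 0.489399.
t = 0.3442 / 0.489399 = 0.7033.
df = n − 2 = 49.
Two-sided p ≈ 0.4852, which is ≥ 0.1, so fail to reject H₀.
The data do not give significant evidence of an association between curing temperature and tensile strength.

t = 0.7033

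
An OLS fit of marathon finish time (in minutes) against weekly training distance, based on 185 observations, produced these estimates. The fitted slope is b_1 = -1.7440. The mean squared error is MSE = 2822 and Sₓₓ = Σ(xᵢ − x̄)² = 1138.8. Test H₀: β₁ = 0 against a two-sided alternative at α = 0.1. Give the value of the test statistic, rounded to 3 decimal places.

t = -1.108

SE(b_1) = √(MSE/Sₓₓ) = √(2822/1138.8) = 1.57418.
t = -1.7440 / 1.57418 = -1.108.
df = n − 2 = 183.
Two-sided p ≈ 0.2694, which is ≥ 0.1, so fail to reject H₀.
The data do not give significant evidence of an association between weekly training distance and marathon finish time.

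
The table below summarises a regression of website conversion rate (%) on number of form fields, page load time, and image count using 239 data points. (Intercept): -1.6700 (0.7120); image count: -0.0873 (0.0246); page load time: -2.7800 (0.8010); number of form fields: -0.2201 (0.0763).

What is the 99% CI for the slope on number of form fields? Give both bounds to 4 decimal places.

Read off: b = -0.2201, SE = 0.0763 for number of form fields.
df = n − k − 1 = 239 − 3 − 1 = 235.
t* = t_{0.005, 235} = 2.596912.
Margin = t* × SE = 2.596912 × 0.0763 = 0.198144.
CI: -0.2201 ± 0.198144 → (-0.4182, -0.0220).

(-0.4182, -0.0220)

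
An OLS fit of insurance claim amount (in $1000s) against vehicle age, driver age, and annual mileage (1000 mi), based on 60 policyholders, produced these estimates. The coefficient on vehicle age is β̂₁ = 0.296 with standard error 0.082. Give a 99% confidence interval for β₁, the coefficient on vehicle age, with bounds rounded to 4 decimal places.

(0.0773, 0.5147)

df = n − k − 1 = 60 − 3 − 1 = 56.
t* = t_{0.005, 56} = 2.666512.
Margin = t* × SE = 2.666512 × 0.082 = 0.218654.
CI: 0.296 ± 0.218654 → (0.0773, 0.5147).
With 99% confidence, each one-unit increase in vehicle age is associated with a change of between 0.0773 and 0.5147 $1000s in insurance claim amount, holding the other predictors fixed.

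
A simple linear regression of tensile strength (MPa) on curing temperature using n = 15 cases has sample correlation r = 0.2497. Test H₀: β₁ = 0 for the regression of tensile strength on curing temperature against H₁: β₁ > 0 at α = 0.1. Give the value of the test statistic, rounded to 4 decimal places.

t = 0.9298

t = r·√(n − 2)/√(1 − r²) = 0.2497·√13/√0.93765 = 0.9298.
df = n − 2 = 13.
One-sided p ≈ 0.1847, which is ≥ 0.1, so fail to reject H₀.
The data do not give significant evidence of a linear association between curing temperature and tensile strength.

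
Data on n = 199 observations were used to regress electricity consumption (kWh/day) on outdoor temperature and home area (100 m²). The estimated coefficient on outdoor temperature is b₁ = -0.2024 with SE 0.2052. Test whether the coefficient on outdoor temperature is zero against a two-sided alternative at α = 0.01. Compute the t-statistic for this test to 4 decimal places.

t = -0.9864

H₀: β₁ = 0 vs H₁: β₁ ≠ 0.
t = (b₁ − β₁⁰)/SE = -0.2024 / 0.2052 = -0.9864.
df = n − k − 1 = 199 − 2 − 1 = 196.
Two-sided p ≈ 0.3252, which is ≥ 0.01, so fail to reject H₀.
The data do not give significant evidence of an association between outdoor temperature and electricity consumption, after adjusting for the other predictors.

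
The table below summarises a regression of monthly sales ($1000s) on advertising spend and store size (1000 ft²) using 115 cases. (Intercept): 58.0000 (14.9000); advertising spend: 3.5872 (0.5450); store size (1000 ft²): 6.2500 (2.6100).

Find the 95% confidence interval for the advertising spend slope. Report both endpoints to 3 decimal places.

Read off: b = 3.5872, SE = 0.5450 for advertising spend.
df = n − k − 1 = 115 − 2 − 1 = 112.
t* = t_{0.025, 112} = 1.981372.
Margin = t* × SE = 1.981372 × 0.5450 = 1.07985.
CI: 3.5872 ± 1.07985 → (2.507, 4.667).

(2.507, 4.667)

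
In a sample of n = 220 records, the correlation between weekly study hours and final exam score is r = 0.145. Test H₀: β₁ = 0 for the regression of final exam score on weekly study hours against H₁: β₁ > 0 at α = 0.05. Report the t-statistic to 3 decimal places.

t = r·√(n − 2)/√(1 − r²) = 0.145·√218/√0.978975 = 2.164.
df = n − 2 = 218.
One-sided p ≈ 0.0158, which is < 0.05, so reject H₀.
There is evidence of a linear association between weekly study hours and final exam score.

t = 2.164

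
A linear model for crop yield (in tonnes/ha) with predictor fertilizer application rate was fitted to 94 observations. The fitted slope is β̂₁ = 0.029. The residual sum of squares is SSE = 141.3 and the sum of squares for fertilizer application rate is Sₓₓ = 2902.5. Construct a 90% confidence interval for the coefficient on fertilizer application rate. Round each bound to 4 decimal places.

MSE = SSE/(n − 2) = 141.3/92 = 1.53587.
SE(β̂₁) = √(MSE/Sₓₓ) = √(1.53587/2902.5) = 0.0230033.
df = n − 2 = 92.
t* = t_{0.05, 92} = 1.661585.
Margin = t* × SE = 1.661585 × 0.0230033 = 0.038222.
CI: 0.029 ± 0.038222 → (-0.0092, 0.0672).
With 90% confidence, each one-unit increase in fertilizer application rate is associated with a change of between -0.0092 and 0.0672 tonnes/ha in crop yield.

(-0.0092, 0.0672)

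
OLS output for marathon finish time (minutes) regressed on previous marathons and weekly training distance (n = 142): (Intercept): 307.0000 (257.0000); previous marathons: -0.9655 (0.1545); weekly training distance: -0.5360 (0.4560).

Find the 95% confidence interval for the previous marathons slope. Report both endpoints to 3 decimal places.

(-1.271, -0.660)

Read off: b = -0.9655, SE = 0.1545 for previous marathons.
df = n − k − 1 = 142 − 2 − 1 = 139.
t* = t_{0.025, 139} = 1.977178.
Margin = t* × SE = 1.977178 × 0.1545 = 0.30547.
CI: -0.9655 ± 0.30547 → (-1.271, -0.660).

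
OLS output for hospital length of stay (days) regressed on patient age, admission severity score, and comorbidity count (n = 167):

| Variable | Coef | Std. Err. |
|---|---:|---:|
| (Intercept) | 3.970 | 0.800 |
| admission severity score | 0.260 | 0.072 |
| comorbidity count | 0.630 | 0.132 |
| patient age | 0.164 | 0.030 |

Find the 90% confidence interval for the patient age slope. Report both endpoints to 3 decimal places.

(0.114, 0.214)

Read off: b = 0.164, SE = 0.030 for patient age.
df = n − k − 1 = 167 − 3 − 1 = 163.
t* = t_{0.05, 163} = 1.654256.
Margin = t* × SE = 1.654256 × 0.030 = 0.04963.
CI: 0.164 ± 0.04963 → (0.114, 0.214).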